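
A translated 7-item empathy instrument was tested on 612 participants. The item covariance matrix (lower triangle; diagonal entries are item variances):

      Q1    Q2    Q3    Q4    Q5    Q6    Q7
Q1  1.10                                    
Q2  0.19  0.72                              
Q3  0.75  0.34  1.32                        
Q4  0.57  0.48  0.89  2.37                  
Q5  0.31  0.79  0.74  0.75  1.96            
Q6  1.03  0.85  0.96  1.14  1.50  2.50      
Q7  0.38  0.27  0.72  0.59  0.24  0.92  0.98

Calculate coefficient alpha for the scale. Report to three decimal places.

sum of item variances = 1.10 + 0.72 + 1.32 + 2.37 + 1.96 + 2.50 + 0.98 = 10.95
Sum of off-diagonal covariances = 14.41
σ²_T = 10.95 + 2 × 14.41 = 39.77
α = (k/(k−1))·(1 − sum of item variances/σ²_T) = (7/6)·(1 − 10.95/39.77) = 0.845

α = 0.845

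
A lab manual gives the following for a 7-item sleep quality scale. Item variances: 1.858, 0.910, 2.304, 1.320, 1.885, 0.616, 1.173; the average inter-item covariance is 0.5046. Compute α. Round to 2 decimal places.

ΣVar(i) = 1.858 + 0.910 + 2.304 + 1.320 + 1.885 + 0.616 + 1.173 = 10.066
Sum of the 21 distinct covariances = 21 × 0.5046 = 10.5966
total variance = ΣVar(i) + 2·Σcov = 10.066 + 2 × 10.5966 = 31.2592
α = (7/6)·(1 − 10.066/31.2592) = 0.79

α = 0.79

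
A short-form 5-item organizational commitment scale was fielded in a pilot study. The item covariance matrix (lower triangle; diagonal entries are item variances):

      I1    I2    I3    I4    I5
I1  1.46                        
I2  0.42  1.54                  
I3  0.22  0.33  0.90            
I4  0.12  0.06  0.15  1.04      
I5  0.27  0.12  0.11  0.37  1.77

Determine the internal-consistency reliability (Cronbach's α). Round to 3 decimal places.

Σσ²ᵢ = 1.46 + 1.54 + 0.90 + 1.04 + 1.77 = 6.71
Σ_{i<j} σ_ij = 2.17
Var(T) = 6.71 + 2 × 2.17 = 11.05
α = (k/(k−1))·(1 − Σσ²ᵢ/Var(T)) = (5/4)·(1 − 6.71/11.05) = 0.491

α = 0.491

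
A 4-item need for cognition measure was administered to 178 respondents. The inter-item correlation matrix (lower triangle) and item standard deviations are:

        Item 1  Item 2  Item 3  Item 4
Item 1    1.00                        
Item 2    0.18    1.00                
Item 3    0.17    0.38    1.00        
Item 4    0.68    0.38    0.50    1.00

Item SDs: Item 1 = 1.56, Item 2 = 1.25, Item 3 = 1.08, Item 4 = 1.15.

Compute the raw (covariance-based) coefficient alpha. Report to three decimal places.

coefficient alpha = 0.696

Σσ²ᵢ = 1.56² + 1.25² + 1.08² + 1.15² = 6.4850
Covariances σ_ij = r_ij · s_i · s_j:
  σ(Item 1,Item 2) = 0.18 × 1.56 × 1.25 = 0.3510
  σ(Item 1,Item 3) = 0.17 × 1.56 × 1.08 = 0.2864
  σ(Item 1,Item 4) = 0.68 × 1.56 × 1.15 = 1.2199
  σ(Item 2,Item 3) = 0.38 × 1.25 × 1.08 = 0.5130
  σ(Item 2,Item 4) = 0.38 × 1.25 × 1.15 = 0.5462
  σ(Item 3,Item 4) = 0.50 × 1.08 × 1.15 = 0.6210
σ²_T = Σσ²ᵢ + 2·Σσ_ij = 6.4850 + 2 × 3.5375 = 13.5600
α = (4/3)·(1 − 6.4850/13.5600) = 0.696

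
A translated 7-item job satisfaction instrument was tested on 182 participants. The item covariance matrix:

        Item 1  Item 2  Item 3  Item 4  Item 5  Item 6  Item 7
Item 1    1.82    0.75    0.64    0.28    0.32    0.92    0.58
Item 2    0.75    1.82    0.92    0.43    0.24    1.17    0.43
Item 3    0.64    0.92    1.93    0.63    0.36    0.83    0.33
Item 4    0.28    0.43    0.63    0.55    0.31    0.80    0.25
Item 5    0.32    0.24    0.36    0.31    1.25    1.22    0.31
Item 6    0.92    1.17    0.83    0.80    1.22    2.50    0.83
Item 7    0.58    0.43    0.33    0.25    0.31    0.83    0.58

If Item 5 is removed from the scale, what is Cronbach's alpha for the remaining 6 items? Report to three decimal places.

Cronbach's alpha = 0.816

Remaining items: Item 1, Item 2, Item 3, Item 4, Item 6, Item 7 (k = 6).
Σσ²ᵢ = 1.82 + 1.82 + 1.93 + 0.55 + 2.50 + 0.58 = 9.20
total variance = 9.20 + 2 × 9.79 = 28.78
α (item deleted) = (6/5)·(1 − 9.20/28.78) = 0.816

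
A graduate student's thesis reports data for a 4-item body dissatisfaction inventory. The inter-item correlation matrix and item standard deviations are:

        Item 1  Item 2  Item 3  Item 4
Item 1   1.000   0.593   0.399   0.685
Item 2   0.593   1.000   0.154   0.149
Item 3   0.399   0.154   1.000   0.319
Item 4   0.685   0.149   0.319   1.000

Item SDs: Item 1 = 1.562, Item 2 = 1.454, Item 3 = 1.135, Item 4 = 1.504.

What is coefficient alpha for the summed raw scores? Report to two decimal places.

Σσ²ᵢ = 1.562² + 1.454² + 1.135² + 1.504² = 8.1042
Covariances σ_ij = r_ij · s_i · s_j:
  σ(Item 1,Item 2) = 0.593 × 1.562 × 1.454 = 1.3468
  σ(Item 1,Item 3) = 0.399 × 1.562 × 1.135 = 0.7074
  σ(Item 1,Item 4) = 0.685 × 1.562 × 1.504 = 1.6092
  σ(Item 2,Item 3) = 0.154 × 1.454 × 1.135 = 0.2541
  σ(Item 2,Item 4) = 0.149 × 1.454 × 1.504 = 0.3258
  σ(Item 3,Item 4) = 0.319 × 1.135 × 1.504 = 0.5445
σ²_T = Σσ²ᵢ + 2·Σσ_ij = 8.1042 + 2 × 4.7878 = 17.6798
α = (4/3)·(1 − 8.1042/17.6798) = 0.72

coefficient alpha = 0.72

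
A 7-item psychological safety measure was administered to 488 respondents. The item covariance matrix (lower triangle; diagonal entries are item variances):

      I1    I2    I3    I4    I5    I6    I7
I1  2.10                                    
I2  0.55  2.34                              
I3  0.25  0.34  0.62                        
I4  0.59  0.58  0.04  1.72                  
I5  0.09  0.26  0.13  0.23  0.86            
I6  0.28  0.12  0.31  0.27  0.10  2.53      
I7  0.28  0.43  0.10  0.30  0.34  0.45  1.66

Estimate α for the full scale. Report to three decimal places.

α = 0.589

Σσ²ᵢ = 2.10 + 2.34 + 0.62 + 1.72 + 0.86 + 2.53 + 1.66 = 11.83
Sum of the distinct covariances = 6.04
total variance = 11.83 + 2 × 6.04 = 23.91
α = (k/(k−1))·(1 − Σσ²ᵢ/total variance) = (7/6)·(1 − 11.83/23.91) = 0.589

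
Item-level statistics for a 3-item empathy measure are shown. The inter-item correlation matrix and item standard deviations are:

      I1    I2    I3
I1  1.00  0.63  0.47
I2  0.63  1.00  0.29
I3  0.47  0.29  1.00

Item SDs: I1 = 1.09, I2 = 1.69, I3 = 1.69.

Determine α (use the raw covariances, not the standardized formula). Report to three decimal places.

Σσ²ᵢ = 1.09² + 1.69² + 1.69² = 6.9003
Covariances σ_ij = r_ij · s_i · s_j:
  σ(I1,I2) = 0.63 × 1.09 × 1.69 = 1.1605
  σ(I1,I3) = 0.47 × 1.09 × 1.69 = 0.8658
  σ(I2,I3) = 0.29 × 1.69 × 1.69 = 0.8283
σ²_T = Σσ²ᵢ + 2·Σσ_ij = 6.9003 + 2 × 2.8546 = 12.6095
α = (3/2)·(1 − 6.9003/12.6095) = 0.679

α = 0.679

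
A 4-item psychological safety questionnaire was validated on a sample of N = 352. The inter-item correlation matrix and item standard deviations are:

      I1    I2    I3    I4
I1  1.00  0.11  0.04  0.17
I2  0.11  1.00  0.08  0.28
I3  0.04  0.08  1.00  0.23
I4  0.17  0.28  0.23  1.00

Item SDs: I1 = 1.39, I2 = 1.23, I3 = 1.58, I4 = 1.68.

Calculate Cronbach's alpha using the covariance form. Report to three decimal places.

Σσ²ᵢ = 1.39² + 1.23² + 1.58² + 1.68² = 8.7638
Covariances σ_ij = r_ij · s_i · s_j:
  σ(I1,I2) = 0.11 × 1.39 × 1.23 = 0.1881
  σ(I1,I3) = 0.04 × 1.39 × 1.58 = 0.0878
  σ(I1,I4) = 0.17 × 1.39 × 1.68 = 0.3970
  σ(I2,I3) = 0.08 × 1.23 × 1.58 = 0.1555
  σ(I2,I4) = 0.28 × 1.23 × 1.68 = 0.5786
  σ(I3,I4) = 0.23 × 1.58 × 1.68 = 0.6105
σ²_T = Σσ²ᵢ + 2·Σσ_ij = 8.7638 + 2 × 2.0175 = 12.7988
α = (4/3)·(1 − 8.7638/12.7988) = 0.420

α = 0.420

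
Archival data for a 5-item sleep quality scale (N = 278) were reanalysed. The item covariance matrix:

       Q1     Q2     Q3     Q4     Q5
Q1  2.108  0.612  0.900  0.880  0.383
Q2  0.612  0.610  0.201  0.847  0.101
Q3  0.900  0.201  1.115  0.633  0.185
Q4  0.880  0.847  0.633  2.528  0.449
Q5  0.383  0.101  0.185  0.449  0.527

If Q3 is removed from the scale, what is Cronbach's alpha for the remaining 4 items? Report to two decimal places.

Remaining items: Q1, Q2, Q4, Q5 (k = 4).
sum of item variances = 2.108 + 0.610 + 2.528 + 0.527 = 5.773
total variance = 5.773 + 2 × 3.272 = 12.317
α (item deleted) = (4/3)·(1 − 5.773/12.317) = 0.71

Cronbach's alpha = 0.71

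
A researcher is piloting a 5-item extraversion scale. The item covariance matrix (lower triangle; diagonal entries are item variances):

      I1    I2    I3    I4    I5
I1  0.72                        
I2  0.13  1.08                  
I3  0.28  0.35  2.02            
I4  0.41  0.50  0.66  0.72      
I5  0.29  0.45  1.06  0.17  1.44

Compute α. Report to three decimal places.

α = 0.737

Σσ²ᵢ = 0.72 + 1.08 + 2.02 + 0.72 + 1.44 = 5.98
Sum of off-diagonal covariances = 4.30
σ²_T = 5.98 + 2 × 4.30 = 14.58
α = (k/(k−1))·(1 − Σσ²ᵢ/σ²_T) = (5/4)·(1 − 5.98/14.58) = 0.737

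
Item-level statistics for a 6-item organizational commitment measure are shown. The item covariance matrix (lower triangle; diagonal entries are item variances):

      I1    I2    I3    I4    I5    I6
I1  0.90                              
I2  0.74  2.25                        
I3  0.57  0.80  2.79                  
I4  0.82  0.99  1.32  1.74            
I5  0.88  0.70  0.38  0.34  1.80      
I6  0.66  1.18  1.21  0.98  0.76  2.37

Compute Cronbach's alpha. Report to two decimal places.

Σσᵢ² = 0.90 + 2.25 + 2.79 + 1.74 + 1.80 + 2.37 = 11.85
Σ_{i<j} σ_ij = 12.33
σ²_total = 11.85 + 2 × 12.33 = 36.51
α = (k/(k−1))·(1 − Σσᵢ²/σ²_total) = (6/5)·(1 − 11.85/36.51) = 0.81

α = 0.81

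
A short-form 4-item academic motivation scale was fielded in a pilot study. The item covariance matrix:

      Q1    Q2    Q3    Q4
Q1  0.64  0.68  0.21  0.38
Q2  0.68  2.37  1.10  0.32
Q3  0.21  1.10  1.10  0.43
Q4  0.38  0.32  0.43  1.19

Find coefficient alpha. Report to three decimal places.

α = 0.721

ΣVar(i) = 0.64 + 2.37 + 1.10 + 1.19 = 5.30
Sum of the distinct covariances = 3.12
σ²_total = 5.30 + 2 × 3.12 = 11.54
α = (k/(k−1))·(1 − ΣVar(i)/σ²_total) = (4/3)·(1 − 5.30/11.54) = 0.721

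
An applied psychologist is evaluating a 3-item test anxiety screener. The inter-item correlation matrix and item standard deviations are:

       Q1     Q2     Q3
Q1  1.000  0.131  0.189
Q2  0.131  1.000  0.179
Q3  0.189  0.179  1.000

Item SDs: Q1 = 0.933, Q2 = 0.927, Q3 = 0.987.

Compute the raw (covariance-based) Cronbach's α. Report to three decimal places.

Σσ²ᵢ = 0.933² + 0.927² + 0.987² = 2.7040
Covariances σ_ij = r_ij · s_i · s_j:
  σ(Q1,Q2) = 0.131 × 0.933 × 0.927 = 0.1133
  σ(Q1,Q3) = 0.189 × 0.933 × 0.987 = 0.1740
  σ(Q2,Q3) = 0.179 × 0.927 × 0.987 = 0.1638
σ²_T = Σσ²ᵢ + 2·Σσ_ij = 2.7040 + 2 × 0.4511 = 3.6062
α = (3/2)·(1 − 2.7040/3.6062) = 0.375

Cronbach's α = 0.375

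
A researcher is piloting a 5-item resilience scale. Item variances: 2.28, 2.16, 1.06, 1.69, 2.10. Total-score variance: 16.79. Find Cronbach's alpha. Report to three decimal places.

Cronbach's alpha = 0.558

Σσ²ᵢ = 2.28 + 2.16 + 1.06 + 1.69 + 2.10 = 9.29
α = (k/(k−1))·(1 − Σσ²ᵢ/σ²_T) = (5/4)·(1 − 9.29/16.79) = 0.558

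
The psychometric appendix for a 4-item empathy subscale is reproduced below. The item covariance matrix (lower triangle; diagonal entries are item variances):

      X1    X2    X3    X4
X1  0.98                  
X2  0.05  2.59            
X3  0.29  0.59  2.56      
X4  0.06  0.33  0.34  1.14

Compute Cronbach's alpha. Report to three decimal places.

sum of item variances = 0.98 + 2.59 + 2.56 + 1.14 = 7.27
Σ_{i<j} σ_ij = 1.66
Var(T) = 7.27 + 2 × 1.66 = 10.59
α = (k/(k−1))·(1 − sum of item variances/Var(T)) = (4/3)·(1 − 7.27/10.59) = 0.418

α = 0.418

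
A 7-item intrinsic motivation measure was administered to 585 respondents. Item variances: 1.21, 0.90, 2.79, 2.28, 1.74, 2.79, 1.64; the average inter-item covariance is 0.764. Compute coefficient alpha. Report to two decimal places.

coefficient alpha = 0.82

Σσᵢ² = 1.21 + 0.90 + 2.79 + 2.28 + 1.74 + 2.79 + 1.64 = 13.35
Sum of the 21 distinct covariances = 21 × 0.764 = 16.044
Var(T) = Σσᵢ² + 2·Σcov = 13.35 + 2 × 16.044 = 45.438
α = (7/6)·(1 − 13.35/45.438) = 0.82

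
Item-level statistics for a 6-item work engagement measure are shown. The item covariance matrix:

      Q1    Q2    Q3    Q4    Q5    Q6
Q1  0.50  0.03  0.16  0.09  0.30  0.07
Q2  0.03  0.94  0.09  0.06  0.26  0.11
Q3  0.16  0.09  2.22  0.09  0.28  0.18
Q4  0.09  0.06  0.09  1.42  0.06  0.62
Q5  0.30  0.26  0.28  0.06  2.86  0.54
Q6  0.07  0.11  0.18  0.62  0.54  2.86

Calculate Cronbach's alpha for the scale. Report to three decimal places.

Cronbach's alpha = 0.423

sum of item variances = 0.50 + 0.94 + 2.22 + 1.42 + 2.86 + 2.86 = 10.80
Σ_{i<j} σ_ij = 2.94
Var(T) = 10.80 + 2 × 2.94 = 16.68
α = (k/(k−1))·(1 − sum of item variances/Var(T)) = (6/5)·(1 − 10.80/16.68) = 0.423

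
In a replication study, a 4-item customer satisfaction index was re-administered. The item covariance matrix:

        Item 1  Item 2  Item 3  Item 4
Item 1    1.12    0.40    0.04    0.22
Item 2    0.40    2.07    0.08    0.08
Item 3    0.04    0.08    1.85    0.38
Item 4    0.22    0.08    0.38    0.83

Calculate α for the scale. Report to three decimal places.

α = 0.387

ΣVar(i) = 1.12 + 2.07 + 1.85 + 0.83 = 5.87
Σ_{i<j} σ_ij = 1.20
Var(T) = 5.87 + 2 × 1.20 = 8.27
α = (k/(k−1))·(1 − ΣVar(i)/Var(T)) = (4/3)·(1 − 5.87/8.27) = 0.387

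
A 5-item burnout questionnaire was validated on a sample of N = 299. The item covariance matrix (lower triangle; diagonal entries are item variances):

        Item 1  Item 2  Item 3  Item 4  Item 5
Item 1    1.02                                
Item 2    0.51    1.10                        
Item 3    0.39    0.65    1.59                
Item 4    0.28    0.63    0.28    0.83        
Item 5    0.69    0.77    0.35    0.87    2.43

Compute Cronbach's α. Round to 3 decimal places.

α = 0.761

Σσᵢ² = 1.02 + 1.10 + 1.59 + 0.83 + 2.43 = 6.97
Σ_{i<j} σ_ij = 5.42
σ²_T = 6.97 + 2 × 5.42 = 17.81
α = (k/(k−1))·(1 − Σσᵢ²/σ²_T) = (5/4)·(1 − 6.97/17.81) = 0.761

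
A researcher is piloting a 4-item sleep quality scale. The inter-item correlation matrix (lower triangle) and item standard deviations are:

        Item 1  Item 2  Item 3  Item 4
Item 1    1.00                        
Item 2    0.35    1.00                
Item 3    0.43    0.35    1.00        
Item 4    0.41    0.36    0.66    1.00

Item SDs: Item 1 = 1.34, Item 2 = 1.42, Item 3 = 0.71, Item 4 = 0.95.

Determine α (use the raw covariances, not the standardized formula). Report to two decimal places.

α = 0.70

Σσ²ᵢ = 1.34² + 1.42² + 0.71² + 0.95² = 5.2186
Covariances σ_ij = r_ij · s_i · s_j:
  σ(Item 1,Item 2) = 0.35 × 1.34 × 1.42 = 0.6660
  σ(Item 1,Item 3) = 0.43 × 1.34 × 0.71 = 0.4091
  σ(Item 1,Item 4) = 0.41 × 1.34 × 0.95 = 0.5219
  σ(Item 2,Item 3) = 0.35 × 1.42 × 0.71 = 0.3529
  σ(Item 2,Item 4) = 0.36 × 1.42 × 0.95 = 0.4856
  σ(Item 3,Item 4) = 0.66 × 0.71 × 0.95 = 0.4452
σ²_T = Σσ²ᵢ + 2·Σσ_ij = 5.2186 + 2 × 2.8807 = 10.9800
α = (4/3)·(1 − 5.2186/10.9800) = 0.70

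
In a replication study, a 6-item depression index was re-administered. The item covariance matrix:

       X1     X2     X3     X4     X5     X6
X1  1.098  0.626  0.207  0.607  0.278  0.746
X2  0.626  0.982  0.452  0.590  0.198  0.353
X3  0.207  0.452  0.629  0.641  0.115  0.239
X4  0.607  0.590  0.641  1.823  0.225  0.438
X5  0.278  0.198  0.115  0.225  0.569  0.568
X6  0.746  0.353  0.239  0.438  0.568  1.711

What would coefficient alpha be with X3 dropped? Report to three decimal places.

Remaining items: X1, X2, X4, X5, X6 (k = 5).
Σσ²ᵢ = 1.098 + 0.982 + 1.823 + 0.569 + 1.711 = 6.183
σ²_total = 6.183 + 2 × 4.629 = 15.441
α (item deleted) = (5/4)·(1 − 6.183/15.441) = 0.749

α = 0.749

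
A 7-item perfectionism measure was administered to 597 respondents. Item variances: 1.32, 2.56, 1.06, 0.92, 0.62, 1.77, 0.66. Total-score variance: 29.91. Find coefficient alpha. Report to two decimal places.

Σσ²ᵢ = 1.32 + 2.56 + 1.06 + 0.92 + 0.62 + 1.77 + 0.66 = 8.91
α = (k/(k−1))·(1 − Σσ²ᵢ/σ²_total) = (7/6)·(1 − 8.91/29.91) = 0.82

α = 0.82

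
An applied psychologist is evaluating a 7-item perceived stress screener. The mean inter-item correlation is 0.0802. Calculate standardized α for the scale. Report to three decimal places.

standardized α = 0.379

Standardized α = k·r̄ / (1 + (k−1)·r̄) = 7 × 0.0802 / (1 + 6 × 0.0802)
  = 0.5614 / 1.4812 = 0.379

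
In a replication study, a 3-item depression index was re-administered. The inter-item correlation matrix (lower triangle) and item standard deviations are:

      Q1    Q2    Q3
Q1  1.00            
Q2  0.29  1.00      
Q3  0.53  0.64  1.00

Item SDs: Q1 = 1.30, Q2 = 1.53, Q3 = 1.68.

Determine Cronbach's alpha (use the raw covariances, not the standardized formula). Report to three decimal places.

Σσ²ᵢ = 1.30² + 1.53² + 1.68² = 6.8533
Covariances σ_ij = r_ij · s_i · s_j:
  σ(Q1,Q2) = 0.29 × 1.30 × 1.53 = 0.5768
  σ(Q1,Q3) = 0.53 × 1.30 × 1.68 = 1.1575
  σ(Q2,Q3) = 0.64 × 1.53 × 1.68 = 1.6451
σ²_T = Σσ²ᵢ + 2·Σσ_ij = 6.8533 + 2 × 3.3794 = 13.6121
α = (3/2)·(1 − 6.8533/13.6121) = 0.745

Cronbach's alpha = 0.745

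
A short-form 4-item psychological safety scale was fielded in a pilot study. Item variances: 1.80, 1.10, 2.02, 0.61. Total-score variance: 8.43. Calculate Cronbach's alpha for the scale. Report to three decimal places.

Cronbach's alpha = 0.459

sum of item variances = 1.80 + 1.10 + 2.02 + 0.61 = 5.53
α = (k/(k−1))·(1 − sum of item variances/σ²_T) = (4/3)·(1 − 5.53/8.43) = 0.459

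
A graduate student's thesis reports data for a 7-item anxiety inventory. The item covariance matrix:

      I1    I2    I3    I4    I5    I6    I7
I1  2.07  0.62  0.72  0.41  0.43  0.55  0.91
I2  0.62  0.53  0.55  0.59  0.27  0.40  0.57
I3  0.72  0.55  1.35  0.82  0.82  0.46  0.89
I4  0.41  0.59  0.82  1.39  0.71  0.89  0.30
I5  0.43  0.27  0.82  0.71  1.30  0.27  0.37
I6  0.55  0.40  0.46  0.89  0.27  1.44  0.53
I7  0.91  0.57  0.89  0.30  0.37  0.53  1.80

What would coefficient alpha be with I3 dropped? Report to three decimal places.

coefficient alpha = 0.776

Remaining items: I1, I2, I4, I5, I6, I7 (k = 6).
Σσ²ᵢ = 2.07 + 0.53 + 1.39 + 1.30 + 1.44 + 1.80 = 8.53
total variance = 8.53 + 2 × 7.82 = 24.17
α (item deleted) = (6/5)·(1 − 8.53/24.17) = 0.776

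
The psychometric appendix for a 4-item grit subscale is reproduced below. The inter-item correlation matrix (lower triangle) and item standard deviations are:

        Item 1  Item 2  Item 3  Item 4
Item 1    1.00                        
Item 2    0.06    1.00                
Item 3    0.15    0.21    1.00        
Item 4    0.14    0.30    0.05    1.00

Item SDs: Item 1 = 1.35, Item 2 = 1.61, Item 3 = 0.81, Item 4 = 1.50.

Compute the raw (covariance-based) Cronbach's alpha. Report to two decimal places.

Cronbach's alpha = 0.41

Σσ²ᵢ = 1.35² + 1.61² + 0.81² + 1.50² = 7.3207
Covariances σ_ij = r_ij · s_i · s_j:
  σ(Item 1,Item 2) = 0.06 × 1.35 × 1.61 = 0.1304
  σ(Item 1,Item 3) = 0.15 × 1.35 × 0.81 = 0.1640
  σ(Item 1,Item 4) = 0.14 × 1.35 × 1.50 = 0.2835
  σ(Item 2,Item 3) = 0.21 × 1.61 × 0.81 = 0.2739
  σ(Item 2,Item 4) = 0.30 × 1.61 × 1.50 = 0.7245
  σ(Item 3,Item 4) = 0.05 × 0.81 × 1.50 = 0.0608
σ²_T = Σσ²ᵢ + 2·Σσ_ij = 7.3207 + 2 × 1.6371 = 10.5949
α = (4/3)·(1 − 7.3207/10.5949) = 0.41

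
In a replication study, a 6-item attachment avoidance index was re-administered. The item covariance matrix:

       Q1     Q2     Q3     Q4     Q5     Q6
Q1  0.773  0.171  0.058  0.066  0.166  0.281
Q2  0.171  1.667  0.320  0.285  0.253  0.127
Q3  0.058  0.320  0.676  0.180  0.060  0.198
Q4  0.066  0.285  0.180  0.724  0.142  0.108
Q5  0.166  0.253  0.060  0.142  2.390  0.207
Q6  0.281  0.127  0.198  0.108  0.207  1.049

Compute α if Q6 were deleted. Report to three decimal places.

α = 0.441

Remaining items: Q1, Q2, Q3, Q4, Q5 (k = 5).
Σσᵢ² = 0.773 + 1.667 + 0.676 + 0.724 + 2.390 = 6.230
Var(T) = 6.230 + 2 × 1.701 = 9.632
α (item deleted) = (5/4)·(1 − 6.230/9.632) = 0.441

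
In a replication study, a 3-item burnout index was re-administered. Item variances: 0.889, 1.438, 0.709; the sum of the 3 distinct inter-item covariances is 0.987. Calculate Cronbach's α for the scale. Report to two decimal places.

Σσᵢ² = 0.889 + 1.438 + 0.709 = 3.036
Sum of distinct covariances = 0.987
σ²_total = Σσᵢ² + 2·Σcov = 3.036 + 2 × 0.987 = 5.010
α = (3/2)·(1 − 3.036/5.010) = 0.59

Cronbach's α = 0.59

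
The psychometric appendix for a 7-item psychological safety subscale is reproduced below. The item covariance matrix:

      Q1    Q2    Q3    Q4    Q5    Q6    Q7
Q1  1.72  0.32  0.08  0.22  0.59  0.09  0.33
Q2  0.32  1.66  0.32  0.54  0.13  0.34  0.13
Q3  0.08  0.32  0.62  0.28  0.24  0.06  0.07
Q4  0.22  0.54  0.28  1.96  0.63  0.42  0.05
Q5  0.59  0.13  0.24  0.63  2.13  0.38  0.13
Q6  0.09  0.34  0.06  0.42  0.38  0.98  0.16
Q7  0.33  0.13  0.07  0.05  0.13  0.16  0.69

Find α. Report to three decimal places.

α = 0.619

ΣVar(i) = 1.72 + 1.66 + 0.62 + 1.96 + 2.13 + 0.98 + 0.69 = 9.76
Sum of off-diagonal covariances = 5.51
σ²_T = 9.76 + 2 × 5.51 = 20.78
α = (k/(k−1))·(1 − ΣVar(i)/σ²_T) = (7/6)·(1 − 9.76/20.78) = 0.619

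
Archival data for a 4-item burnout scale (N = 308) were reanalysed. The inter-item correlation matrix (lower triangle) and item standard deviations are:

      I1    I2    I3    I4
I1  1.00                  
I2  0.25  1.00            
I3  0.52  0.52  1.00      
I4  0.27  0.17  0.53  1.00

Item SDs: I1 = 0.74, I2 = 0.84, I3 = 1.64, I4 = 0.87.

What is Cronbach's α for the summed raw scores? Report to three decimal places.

Cronbach's α = 0.695

Σσ²ᵢ = 0.74² + 0.84² + 1.64² + 0.87² = 4.6997
Covariances σ_ij = r_ij · s_i · s_j:
  σ(I1,I2) = 0.25 × 0.74 × 0.84 = 0.1554
  σ(I1,I3) = 0.52 × 0.74 × 1.64 = 0.6311
  σ(I1,I4) = 0.27 × 0.74 × 0.87 = 0.1738
  σ(I2,I3) = 0.52 × 0.84 × 1.64 = 0.7164
  σ(I2,I4) = 0.17 × 0.84 × 0.87 = 0.1242
  σ(I3,I4) = 0.53 × 1.64 × 0.87 = 0.7562
σ²_T = Σσ²ᵢ + 2·Σσ_ij = 4.6997 + 2 × 2.5571 = 9.8139
α = (4/3)·(1 − 4.6997/9.8139) = 0.695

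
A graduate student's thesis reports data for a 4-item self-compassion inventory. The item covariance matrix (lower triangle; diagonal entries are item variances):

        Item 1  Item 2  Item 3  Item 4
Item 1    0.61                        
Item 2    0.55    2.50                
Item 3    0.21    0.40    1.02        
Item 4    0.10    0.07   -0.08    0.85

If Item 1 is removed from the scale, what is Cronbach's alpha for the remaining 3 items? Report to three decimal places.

α = 0.227

Remaining items: Item 2, Item 3, Item 4 (k = 3).
sum of item variances = 2.50 + 1.02 + 0.85 = 4.37
Var(T) = 4.37 + 2 × 0.39 = 5.15
α (item deleted) = (3/2)·(1 − 4.37/5.15) = 0.227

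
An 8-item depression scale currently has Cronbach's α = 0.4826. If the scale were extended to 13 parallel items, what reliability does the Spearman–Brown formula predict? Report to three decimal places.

predicted reliability = 0.602

Length factor m = 13/8 = 1.6250
α' = m·α / (1 + (m−1)·α)
   = 13/8 × 0.4826 / (1 + (13/8 − 1) × 0.4826)
   = 0.7842 / 1.3016 = 0.602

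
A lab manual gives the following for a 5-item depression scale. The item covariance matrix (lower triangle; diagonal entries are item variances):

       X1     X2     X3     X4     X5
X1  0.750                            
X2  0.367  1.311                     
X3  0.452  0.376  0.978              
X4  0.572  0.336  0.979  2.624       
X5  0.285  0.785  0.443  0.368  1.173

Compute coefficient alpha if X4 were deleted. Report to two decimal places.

Remaining items: X1, X2, X3, X5 (k = 4).
Σσ²ᵢ = 0.750 + 1.311 + 0.978 + 1.173 = 4.212
total variance = 4.212 + 2 × 2.708 = 9.628
α (item deleted) = (4/3)·(1 − 4.212/9.628) = 0.75

α = 0.75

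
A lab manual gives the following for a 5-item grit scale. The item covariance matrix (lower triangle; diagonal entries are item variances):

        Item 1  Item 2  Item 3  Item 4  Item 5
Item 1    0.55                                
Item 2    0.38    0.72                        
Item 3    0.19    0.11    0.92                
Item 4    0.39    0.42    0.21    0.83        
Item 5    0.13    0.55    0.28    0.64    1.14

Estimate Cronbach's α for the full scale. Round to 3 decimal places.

ΣVar(i) = 0.55 + 0.72 + 0.92 + 0.83 + 1.14 = 4.16
Sum of the distinct covariances = 3.30
σ²_T = 4.16 + 2 × 3.30 = 10.76
α = (k/(k−1))·(1 − ΣVar(i)/σ²_T) = (5/4)·(1 − 4.16/10.76) = 0.767

Cronbach's α = 0.767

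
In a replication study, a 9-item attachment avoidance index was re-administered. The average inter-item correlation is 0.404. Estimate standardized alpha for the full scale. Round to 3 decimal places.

Standardized α = k·r̄ / (1 + (k−1)·r̄) = 9 × 0.404 / (1 + 8 × 0.404)
  = 3.6360 / 4.2320 = 0.859

α = 0.859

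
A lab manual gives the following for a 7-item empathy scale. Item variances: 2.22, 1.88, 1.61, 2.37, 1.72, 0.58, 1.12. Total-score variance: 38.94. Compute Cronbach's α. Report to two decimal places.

α = 0.82

ΣVar(i) = 2.22 + 1.88 + 1.61 + 2.37 + 1.72 + 0.58 + 1.12 = 11.50
α = (k/(k−1))·(1 − ΣVar(i)/σ²_T) = (7/6)·(1 − 11.50/38.94) = 0.82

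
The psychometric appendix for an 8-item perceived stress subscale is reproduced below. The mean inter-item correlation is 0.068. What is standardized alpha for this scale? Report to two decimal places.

Standardized α = k·r̄ / (1 + (k−1)·r̄) = 8 × 0.068 / (1 + 7 × 0.068)
  = 0.5440 / 1.4760 = 0.37

α = 0.37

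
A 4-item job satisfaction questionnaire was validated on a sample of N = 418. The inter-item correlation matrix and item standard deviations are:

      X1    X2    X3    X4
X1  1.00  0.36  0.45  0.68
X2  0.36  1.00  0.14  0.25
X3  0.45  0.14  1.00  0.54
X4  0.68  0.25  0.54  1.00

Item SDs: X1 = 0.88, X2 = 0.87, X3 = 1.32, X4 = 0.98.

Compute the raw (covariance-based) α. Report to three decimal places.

Σσ²ᵢ = 0.88² + 0.87² + 1.32² + 0.98² = 4.2341
Covariances σ_ij = r_ij · s_i · s_j:
  σ(X1,X2) = 0.36 × 0.88 × 0.87 = 0.2756
  σ(X1,X3) = 0.45 × 0.88 × 1.32 = 0.5227
  σ(X1,X4) = 0.68 × 0.88 × 0.98 = 0.5864
  σ(X2,X3) = 0.14 × 0.87 × 1.32 = 0.1608
  σ(X2,X4) = 0.25 × 0.87 × 0.98 = 0.2132
  σ(X3,X4) = 0.54 × 1.32 × 0.98 = 0.6985
σ²_T = Σσ²ᵢ + 2·Σσ_ij = 4.2341 + 2 × 2.4572 = 9.1485
α = (4/3)·(1 − 4.2341/9.1485) = 0.716

α = 0.716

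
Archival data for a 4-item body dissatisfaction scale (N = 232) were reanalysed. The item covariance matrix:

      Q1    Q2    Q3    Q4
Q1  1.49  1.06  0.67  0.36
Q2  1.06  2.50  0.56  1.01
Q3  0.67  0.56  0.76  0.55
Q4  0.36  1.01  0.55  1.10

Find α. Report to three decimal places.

α = 0.787

ΣVar(i) = 1.49 + 2.50 + 0.76 + 1.10 = 5.85
Sum of the distinct covariances = 4.21
total variance = 5.85 + 2 × 4.21 = 14.27
α = (k/(k−1))·(1 − ΣVar(i)/total variance) = (4/3)·(1 − 5.85/14.27) = 0.787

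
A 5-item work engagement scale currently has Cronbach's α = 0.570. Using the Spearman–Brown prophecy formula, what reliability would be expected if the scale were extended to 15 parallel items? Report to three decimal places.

Length factor m = 15/5 = 3.0000
α' = m·α / (1 + (m−1)·α)
   = 15/5 × 0.570 / (1 + (15/5 − 1) × 0.570)
   = 1.7100 / 2.1400 = 0.799

predicted reliability = 0.799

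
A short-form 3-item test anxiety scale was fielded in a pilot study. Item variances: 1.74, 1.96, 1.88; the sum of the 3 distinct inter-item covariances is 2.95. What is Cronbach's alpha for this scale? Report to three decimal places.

Cronbach's alpha = 0.771

Σσ²ᵢ = 1.74 + 1.96 + 1.88 = 5.58
Sum of distinct covariances = 2.95
Var(T) = Σσ²ᵢ + 2·Σcov = 5.58 + 2 × 2.95 = 11.48
α = (3/2)·(1 − 5.58/11.48) = 0.771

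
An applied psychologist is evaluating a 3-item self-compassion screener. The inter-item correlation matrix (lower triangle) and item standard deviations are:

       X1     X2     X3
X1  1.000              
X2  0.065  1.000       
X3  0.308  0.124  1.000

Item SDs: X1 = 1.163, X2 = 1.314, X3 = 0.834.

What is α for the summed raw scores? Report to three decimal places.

α = 0.331

Σσ²ᵢ = 1.163² + 1.314² + 0.834² = 3.7747
Covariances σ_ij = r_ij · s_i · s_j:
  σ(X1,X2) = 0.065 × 1.163 × 1.314 = 0.0993
  σ(X1,X3) = 0.308 × 1.163 × 0.834 = 0.2987
  σ(X2,X3) = 0.124 × 1.314 × 0.834 = 0.1359
σ²_T = Σσ²ᵢ + 2·Σσ_ij = 3.7747 + 2 × 0.5339 = 4.8425
α = (3/2)·(1 − 3.7747/4.8425) = 0.331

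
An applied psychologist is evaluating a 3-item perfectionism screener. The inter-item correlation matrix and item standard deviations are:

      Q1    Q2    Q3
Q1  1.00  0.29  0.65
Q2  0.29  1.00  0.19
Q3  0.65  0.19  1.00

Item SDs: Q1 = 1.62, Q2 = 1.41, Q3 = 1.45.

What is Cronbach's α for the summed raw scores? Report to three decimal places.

Σσ²ᵢ = 1.62² + 1.41² + 1.45² = 6.7150
Covariances σ_ij = r_ij · s_i · s_j:
  σ(Q1,Q2) = 0.29 × 1.62 × 1.41 = 0.6624
  σ(Q1,Q3) = 0.65 × 1.62 × 1.45 = 1.5269
  σ(Q2,Q3) = 0.19 × 1.41 × 1.45 = 0.3885
σ²_T = Σσ²ᵢ + 2·Σσ_ij = 6.7150 + 2 × 2.5778 = 11.8706
α = (3/2)·(1 − 6.7150/11.8706) = 0.651

Cronbach's α = 0.651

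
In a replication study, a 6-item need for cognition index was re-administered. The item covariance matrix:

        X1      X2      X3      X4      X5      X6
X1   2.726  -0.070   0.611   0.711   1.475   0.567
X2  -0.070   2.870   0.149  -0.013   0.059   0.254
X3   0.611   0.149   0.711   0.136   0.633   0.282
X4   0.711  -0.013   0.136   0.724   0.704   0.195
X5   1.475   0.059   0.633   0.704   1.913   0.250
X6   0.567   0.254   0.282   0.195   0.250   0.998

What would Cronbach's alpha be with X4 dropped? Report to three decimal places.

Remaining items: X1, X2, X3, X5, X6 (k = 5).
Σσᵢ² = 2.726 + 2.870 + 0.711 + 1.913 + 0.998 = 9.218
total variance = 9.218 + 2 × 4.210 = 17.638
α (item deleted) = (5/4)·(1 − 9.218/17.638) = 0.597

α = 0.597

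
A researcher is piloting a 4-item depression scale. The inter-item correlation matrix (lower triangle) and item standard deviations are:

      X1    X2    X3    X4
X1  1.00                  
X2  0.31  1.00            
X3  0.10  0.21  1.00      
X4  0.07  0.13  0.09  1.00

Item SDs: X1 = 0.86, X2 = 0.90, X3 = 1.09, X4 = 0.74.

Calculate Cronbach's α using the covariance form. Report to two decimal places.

α = 0.42

Σσ²ᵢ = 0.86² + 0.90² + 1.09² + 0.74² = 3.2853
Covariances σ_ij = r_ij · s_i · s_j:
  σ(X1,X2) = 0.31 × 0.86 × 0.90 = 0.2399
  σ(X1,X3) = 0.10 × 0.86 × 1.09 = 0.0937
  σ(X1,X4) = 0.07 × 0.86 × 0.74 = 0.0445
  σ(X2,X3) = 0.21 × 0.90 × 1.09 = 0.2060
  σ(X2,X4) = 0.13 × 0.90 × 0.74 = 0.0866
  σ(X3,X4) = 0.09 × 1.09 × 0.74 = 0.0726
σ²_T = Σσ²ᵢ + 2·Σσ_ij = 3.2853 + 2 × 0.7433 = 4.7719
α = (4/3)·(1 − 3.2853/4.7719) = 0.42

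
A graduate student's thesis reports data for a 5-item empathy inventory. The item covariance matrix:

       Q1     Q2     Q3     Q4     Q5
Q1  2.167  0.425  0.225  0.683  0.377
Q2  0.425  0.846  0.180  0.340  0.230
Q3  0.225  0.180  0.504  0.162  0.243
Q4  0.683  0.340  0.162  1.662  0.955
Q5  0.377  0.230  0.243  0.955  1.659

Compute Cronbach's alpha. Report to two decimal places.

Σσ²ᵢ = 2.167 + 0.846 + 0.504 + 1.662 + 1.659 = 6.838
Sum of off-diagonal covariances = 3.820
σ²_T = 6.838 + 2 × 3.820 = 14.478
α = (k/(k−1))·(1 − Σσ²ᵢ/σ²_T) = (5/4)·(1 − 6.838/14.478) = 0.66

Cronbach's alpha = 0.66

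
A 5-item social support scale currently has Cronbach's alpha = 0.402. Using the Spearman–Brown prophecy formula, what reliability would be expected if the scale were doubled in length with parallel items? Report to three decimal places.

Length factor m = 2
α' = m·α / (1 + (m−1)·α)
   = 2 × 0.402 / (1 + (2 − 1) × 0.402)
   = 0.8040 / 1.4020 = 0.573

predicted reliability = 0.573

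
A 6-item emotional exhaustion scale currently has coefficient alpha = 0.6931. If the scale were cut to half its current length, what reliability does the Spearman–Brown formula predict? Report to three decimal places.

Length factor m = 1/2
α' = m·α / (1 − (1−m)·α)
   = 1/2 × 0.6931 / (1 − (1 − 1/2) × 0.6931)
   = 0.3466 / 0.6534 = 0.530

predicted reliability = 0.530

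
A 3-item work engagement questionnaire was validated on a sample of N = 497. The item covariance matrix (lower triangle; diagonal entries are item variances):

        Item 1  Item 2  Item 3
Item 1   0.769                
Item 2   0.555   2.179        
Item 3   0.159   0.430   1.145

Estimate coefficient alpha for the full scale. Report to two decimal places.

coefficient alpha = 0.54

sum of item variances = 0.769 + 2.179 + 1.145 = 4.093
Sum of the distinct covariances = 1.144
total variance = 4.093 + 2 × 1.144 = 6.381
α = (k/(k−1))·(1 − sum of item variances/total variance) = (3/2)·(1 − 4.093/6.381) = 0.54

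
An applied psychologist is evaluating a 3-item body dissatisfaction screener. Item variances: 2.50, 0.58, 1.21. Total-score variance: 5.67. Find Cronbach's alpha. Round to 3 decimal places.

α = 0.365

Σσ²ᵢ = 2.50 + 0.58 + 1.21 = 4.29
α = (k/(k−1))·(1 − Σσ²ᵢ/σ²_T) = (3/2)·(1 − 4.29/5.67) = 0.365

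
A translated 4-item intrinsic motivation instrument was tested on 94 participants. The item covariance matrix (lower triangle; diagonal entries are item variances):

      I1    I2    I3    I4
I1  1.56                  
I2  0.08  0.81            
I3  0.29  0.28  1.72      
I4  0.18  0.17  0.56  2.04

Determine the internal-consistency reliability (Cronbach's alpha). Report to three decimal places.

Cronbach's alpha = 0.450

Σσ²ᵢ = 1.56 + 0.81 + 1.72 + 2.04 = 6.13
Sum of off-diagonal covariances = 1.56
total variance = 6.13 + 2 × 1.56 = 9.25
α = (k/(k−1))·(1 − Σσ²ᵢ/total variance) = (4/3)·(1 − 6.13/9.25) = 0.450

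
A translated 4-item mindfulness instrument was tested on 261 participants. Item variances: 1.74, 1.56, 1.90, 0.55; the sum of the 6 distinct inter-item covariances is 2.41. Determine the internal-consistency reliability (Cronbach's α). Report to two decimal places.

ΣVar(i) = 1.74 + 1.56 + 1.90 + 0.55 = 5.75
Sum of distinct covariances = 2.41
total variance = ΣVar(i) + 2·Σcov = 5.75 + 2 × 2.41 = 10.57
α = (4/3)·(1 − 5.75/10.57) = 0.61

Cronbach's α = 0.61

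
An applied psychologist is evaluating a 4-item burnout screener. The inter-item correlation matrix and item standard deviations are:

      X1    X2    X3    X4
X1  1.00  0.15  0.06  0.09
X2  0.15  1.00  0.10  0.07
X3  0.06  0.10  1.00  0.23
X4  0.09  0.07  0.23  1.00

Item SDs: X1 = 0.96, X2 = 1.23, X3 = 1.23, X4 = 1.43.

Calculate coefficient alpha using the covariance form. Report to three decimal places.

α = 0.346

Σσ²ᵢ = 0.96² + 1.23² + 1.23² + 1.43² = 5.9923
Covariances σ_ij = r_ij · s_i · s_j:
  σ(X1,X2) = 0.15 × 0.96 × 1.23 = 0.1771
  σ(X1,X3) = 0.06 × 0.96 × 1.23 = 0.0708
  σ(X1,X4) = 0.09 × 0.96 × 1.43 = 0.1236
  σ(X2,X3) = 0.10 × 1.23 × 1.23 = 0.1513
  σ(X2,X4) = 0.07 × 1.23 × 1.43 = 0.1231
  σ(X3,X4) = 0.23 × 1.23 × 1.43 = 0.4045
σ²_T = Σσ²ᵢ + 2·Σσ_ij = 5.9923 + 2 × 1.0504 = 8.0931
α = (4/3)·(1 − 5.9923/8.0931) = 0.346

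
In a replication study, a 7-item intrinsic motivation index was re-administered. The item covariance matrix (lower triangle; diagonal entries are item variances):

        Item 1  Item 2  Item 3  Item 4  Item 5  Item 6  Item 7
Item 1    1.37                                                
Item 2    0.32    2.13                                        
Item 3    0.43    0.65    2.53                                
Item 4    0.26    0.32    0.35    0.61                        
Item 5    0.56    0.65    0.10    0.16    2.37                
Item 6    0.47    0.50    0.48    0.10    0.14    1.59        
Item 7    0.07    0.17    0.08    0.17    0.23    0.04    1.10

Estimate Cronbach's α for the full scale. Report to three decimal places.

α = 0.603

ΣVar(i) = 1.37 + 2.13 + 2.53 + 0.61 + 2.37 + 1.59 + 1.10 = 11.70
Sum of off-diagonal covariances = 6.25
σ²_total = 11.70 + 2 × 6.25 = 24.20
α = (k/(k−1))·(1 − ΣVar(i)/σ²_total) = (7/6)·(1 − 11.70/24.20) = 0.603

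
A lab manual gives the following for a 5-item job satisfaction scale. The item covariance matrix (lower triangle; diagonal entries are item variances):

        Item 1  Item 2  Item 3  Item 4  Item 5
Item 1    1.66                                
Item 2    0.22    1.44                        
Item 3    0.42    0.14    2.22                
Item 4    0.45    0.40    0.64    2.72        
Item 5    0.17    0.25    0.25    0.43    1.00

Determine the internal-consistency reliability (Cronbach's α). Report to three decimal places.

Cronbach's α = 0.534

sum of item variances = 1.66 + 1.44 + 2.22 + 2.72 + 1.00 = 9.04
Σ_{i<j} σ_ij = 3.37
σ²_T = 9.04 + 2 × 3.37 = 15.78
α = (k/(k−1))·(1 − sum of item variances/σ²_T) = (5/4)·(1 − 9.04/15.78) = 0.534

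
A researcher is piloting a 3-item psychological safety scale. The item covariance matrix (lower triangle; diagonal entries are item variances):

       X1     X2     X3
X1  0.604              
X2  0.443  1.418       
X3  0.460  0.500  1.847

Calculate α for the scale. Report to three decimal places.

α = 0.631

ΣVar(i) = 0.604 + 1.418 + 1.847 = 3.869
Sum of off-diagonal covariances = 1.403
σ²_total = 3.869 + 2 × 1.403 = 6.675
α = (k/(k−1))·(1 − ΣVar(i)/σ²_total) = (3/2)·(1 − 3.869/6.675) = 0.631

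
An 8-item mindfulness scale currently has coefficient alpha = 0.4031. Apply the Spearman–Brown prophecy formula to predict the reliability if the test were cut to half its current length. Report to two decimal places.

Length factor m = 1/2
α' = m·α / (1 − (1−m)·α)
   = 1/2 × 0.4031 / (1 − (1 − 1/2) × 0.4031)
   = 0.2016 / 0.7984 = 0.25

predicted reliability = 0.25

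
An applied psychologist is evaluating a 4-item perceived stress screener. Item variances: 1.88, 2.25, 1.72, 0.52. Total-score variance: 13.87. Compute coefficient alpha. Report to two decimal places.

coefficient alpha = 0.72

Σσᵢ² = 1.88 + 2.25 + 1.72 + 0.52 = 6.37
α = (k/(k−1))·(1 − Σσᵢ²/total variance) = (4/3)·(1 − 6.37/13.87) = 0.72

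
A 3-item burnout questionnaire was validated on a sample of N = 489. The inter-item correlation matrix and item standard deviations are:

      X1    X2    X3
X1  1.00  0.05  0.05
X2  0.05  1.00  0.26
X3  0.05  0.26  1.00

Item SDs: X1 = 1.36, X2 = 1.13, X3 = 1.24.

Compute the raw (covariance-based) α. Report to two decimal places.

α = 0.28

Σσ²ᵢ = 1.36² + 1.13² + 1.24² = 4.6641
Covariances σ_ij = r_ij · s_i · s_j:
  σ(X1,X2) = 0.05 × 1.36 × 1.13 = 0.0768
  σ(X1,X3) = 0.05 × 1.36 × 1.24 = 0.0843
  σ(X2,X3) = 0.26 × 1.13 × 1.24 = 0.3643
σ²_T = Σσ²ᵢ + 2·Σσ_ij = 4.6641 + 2 × 0.5254 = 5.7149
α = (3/2)·(1 − 4.6641/5.7149) = 0.28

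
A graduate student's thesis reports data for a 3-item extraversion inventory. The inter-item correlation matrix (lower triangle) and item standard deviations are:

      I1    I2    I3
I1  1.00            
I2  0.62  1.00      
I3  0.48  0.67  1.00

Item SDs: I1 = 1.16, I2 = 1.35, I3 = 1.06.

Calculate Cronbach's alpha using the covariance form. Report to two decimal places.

Cronbach's alpha = 0.81

Σσ²ᵢ = 1.16² + 1.35² + 1.06² = 4.2917
Covariances σ_ij = r_ij · s_i · s_j:
  σ(I1,I2) = 0.62 × 1.16 × 1.35 = 0.9709
  σ(I1,I3) = 0.48 × 1.16 × 1.06 = 0.5902
  σ(I2,I3) = 0.67 × 1.35 × 1.06 = 0.9588
σ²_T = Σσ²ᵢ + 2·Σσ_ij = 4.2917 + 2 × 2.5199 = 9.3315
α = (3/2)·(1 − 4.2917/9.3315) = 0.81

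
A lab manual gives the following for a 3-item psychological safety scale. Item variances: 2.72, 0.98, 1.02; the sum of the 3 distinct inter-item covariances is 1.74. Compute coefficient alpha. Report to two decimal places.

sum of item variances = 2.72 + 0.98 + 1.02 = 4.72
Sum of distinct covariances = 1.74
total variance = sum of item variances + 2·Σcov = 4.72 + 2 × 1.74 = 8.20
α = (3/2)·(1 − 4.72/8.20) = 0.64

coefficient alpha = 0.64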